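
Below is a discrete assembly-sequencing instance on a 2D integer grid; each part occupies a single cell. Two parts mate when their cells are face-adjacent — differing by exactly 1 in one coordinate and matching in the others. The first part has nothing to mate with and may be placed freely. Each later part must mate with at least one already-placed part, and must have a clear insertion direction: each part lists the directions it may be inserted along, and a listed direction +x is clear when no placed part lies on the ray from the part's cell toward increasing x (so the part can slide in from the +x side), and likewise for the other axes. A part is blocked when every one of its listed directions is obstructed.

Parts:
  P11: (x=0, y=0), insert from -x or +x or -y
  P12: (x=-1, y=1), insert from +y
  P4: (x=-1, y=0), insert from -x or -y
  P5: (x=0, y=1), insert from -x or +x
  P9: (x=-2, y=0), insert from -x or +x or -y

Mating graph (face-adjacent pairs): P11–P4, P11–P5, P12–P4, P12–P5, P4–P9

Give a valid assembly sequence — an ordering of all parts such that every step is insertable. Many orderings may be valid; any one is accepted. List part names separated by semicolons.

P4; P11; P5; P9; P12

1. P4@(-1, 0) [-x clear] — {P4}
2. P11@(0, 0) [+x clear] — {P11, P4}
3. P5@(0, 1) [-x clear] — {P11, P4, P5}
4. P9@(-2, 0) [-x clear] — {P11, P4, P5, P9}
5. P12@(-1, 1) [+y clear] — {P11, P12, P4, P5, P9}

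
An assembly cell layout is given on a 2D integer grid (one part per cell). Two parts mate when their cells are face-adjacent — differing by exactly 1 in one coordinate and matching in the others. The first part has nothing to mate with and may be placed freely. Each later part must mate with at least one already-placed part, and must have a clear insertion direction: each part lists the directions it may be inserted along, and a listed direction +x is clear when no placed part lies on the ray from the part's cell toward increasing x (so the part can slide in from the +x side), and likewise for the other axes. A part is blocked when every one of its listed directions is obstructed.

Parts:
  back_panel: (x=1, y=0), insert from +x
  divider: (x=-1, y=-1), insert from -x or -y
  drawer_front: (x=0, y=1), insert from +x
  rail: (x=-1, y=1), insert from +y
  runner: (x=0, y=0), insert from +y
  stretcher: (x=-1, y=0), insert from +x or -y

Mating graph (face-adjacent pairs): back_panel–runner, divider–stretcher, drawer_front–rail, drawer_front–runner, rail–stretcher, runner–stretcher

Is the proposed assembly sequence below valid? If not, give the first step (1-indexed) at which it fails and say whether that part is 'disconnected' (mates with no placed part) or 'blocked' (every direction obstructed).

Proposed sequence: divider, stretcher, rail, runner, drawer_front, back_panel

Valid

1. divider@(-1, -1) [-x clear] — {divider}
2. stretcher@(-1, 0) [+x clear] — {divider, stretcher}
3. rail@(-1, 1) [+y clear] — {divider, rail, stretcher}
4. runner@(0, 0) [+y clear] — {divider, rail, runner, stretcher}
5. drawer_front@(0, 1) [+x clear] — {divider, drawer_front, rail, runner, stretcher}
6. back_panel@(1, 0) [+x clear] — {back_panel, divider, drawer_front, rail, runner, stretcher}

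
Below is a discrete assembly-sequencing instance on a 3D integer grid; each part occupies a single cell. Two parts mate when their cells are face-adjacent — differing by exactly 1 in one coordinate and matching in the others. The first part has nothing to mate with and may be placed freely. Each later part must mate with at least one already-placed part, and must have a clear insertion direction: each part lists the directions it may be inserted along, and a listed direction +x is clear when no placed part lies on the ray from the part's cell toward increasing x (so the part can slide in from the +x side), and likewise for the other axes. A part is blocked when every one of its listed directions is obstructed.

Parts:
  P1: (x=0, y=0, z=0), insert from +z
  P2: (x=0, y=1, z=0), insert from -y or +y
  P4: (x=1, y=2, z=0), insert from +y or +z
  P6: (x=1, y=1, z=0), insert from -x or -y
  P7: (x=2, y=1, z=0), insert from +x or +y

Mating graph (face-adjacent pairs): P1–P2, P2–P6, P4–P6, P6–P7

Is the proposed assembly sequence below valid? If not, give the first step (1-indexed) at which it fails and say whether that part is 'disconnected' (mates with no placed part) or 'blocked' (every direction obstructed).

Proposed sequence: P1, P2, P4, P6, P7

Invalid at step 3 (disconnected)

1. P1@(0, 0, 0) [+z clear] — {P1}
2. P2@(0, 1, 0) [+y clear] — {P1, P2}
3. P4@(1, 2, 0) — no placed neighbour ⇒ disconnected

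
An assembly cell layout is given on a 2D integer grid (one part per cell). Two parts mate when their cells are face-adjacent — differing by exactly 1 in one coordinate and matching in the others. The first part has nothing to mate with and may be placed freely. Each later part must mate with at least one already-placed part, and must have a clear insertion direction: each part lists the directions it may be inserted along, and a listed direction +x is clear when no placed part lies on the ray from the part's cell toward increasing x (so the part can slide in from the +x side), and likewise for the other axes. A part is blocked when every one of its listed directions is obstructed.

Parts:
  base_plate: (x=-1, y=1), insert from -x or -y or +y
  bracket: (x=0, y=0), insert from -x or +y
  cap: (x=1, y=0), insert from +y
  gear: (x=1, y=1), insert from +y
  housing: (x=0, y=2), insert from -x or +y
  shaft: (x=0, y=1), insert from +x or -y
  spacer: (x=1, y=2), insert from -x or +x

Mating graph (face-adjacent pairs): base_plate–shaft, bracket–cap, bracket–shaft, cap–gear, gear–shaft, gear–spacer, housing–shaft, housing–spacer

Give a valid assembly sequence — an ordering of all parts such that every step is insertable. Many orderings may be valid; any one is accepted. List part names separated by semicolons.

shaft; housing; base_plate; bracket; cap; gear; spacer

1. shaft@(0, 1) [+x clear] — {shaft}
2. housing@(0, 2) [-x clear] — {housing, shaft}
3. base_plate@(-1, 1) [-x clear] — {base_plate, housing, shaft}
4. bracket@(0, 0) [-x clear] — {base_plate, bracket, housing, shaft}
5. cap@(1, 0) [+y clear] — {base_plate, bracket, cap, housing, shaft}
6. gear@(1, 1) [+y clear] — {base_plate, bracket, cap, gear, housing, shaft}
7. spacer@(1, 2) [+x clear] — {base_plate, bracket, cap, gear, housing, shaft, spacer}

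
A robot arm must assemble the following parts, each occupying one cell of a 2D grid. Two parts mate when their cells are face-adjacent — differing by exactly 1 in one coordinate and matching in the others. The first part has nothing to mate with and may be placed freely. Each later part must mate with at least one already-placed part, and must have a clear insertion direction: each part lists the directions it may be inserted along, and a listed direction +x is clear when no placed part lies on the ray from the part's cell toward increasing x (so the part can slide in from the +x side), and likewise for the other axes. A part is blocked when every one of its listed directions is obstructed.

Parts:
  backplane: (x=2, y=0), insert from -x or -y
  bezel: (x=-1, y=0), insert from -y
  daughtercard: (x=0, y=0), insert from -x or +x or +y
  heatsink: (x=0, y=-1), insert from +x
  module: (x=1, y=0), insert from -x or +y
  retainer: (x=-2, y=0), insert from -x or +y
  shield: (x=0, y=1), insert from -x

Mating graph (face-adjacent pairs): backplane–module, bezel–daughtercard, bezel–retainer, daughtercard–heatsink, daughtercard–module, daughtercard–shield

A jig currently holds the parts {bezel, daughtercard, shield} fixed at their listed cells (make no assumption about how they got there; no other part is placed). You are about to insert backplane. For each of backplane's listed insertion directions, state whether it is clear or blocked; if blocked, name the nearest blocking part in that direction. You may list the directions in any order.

-x: nearest on ray is daughtercard@(0, 0) ⇒ blocked
-y: ray from backplane(2, 0) has no placed part ⇒ clear

-x: blocked by daughtercard; -y: clear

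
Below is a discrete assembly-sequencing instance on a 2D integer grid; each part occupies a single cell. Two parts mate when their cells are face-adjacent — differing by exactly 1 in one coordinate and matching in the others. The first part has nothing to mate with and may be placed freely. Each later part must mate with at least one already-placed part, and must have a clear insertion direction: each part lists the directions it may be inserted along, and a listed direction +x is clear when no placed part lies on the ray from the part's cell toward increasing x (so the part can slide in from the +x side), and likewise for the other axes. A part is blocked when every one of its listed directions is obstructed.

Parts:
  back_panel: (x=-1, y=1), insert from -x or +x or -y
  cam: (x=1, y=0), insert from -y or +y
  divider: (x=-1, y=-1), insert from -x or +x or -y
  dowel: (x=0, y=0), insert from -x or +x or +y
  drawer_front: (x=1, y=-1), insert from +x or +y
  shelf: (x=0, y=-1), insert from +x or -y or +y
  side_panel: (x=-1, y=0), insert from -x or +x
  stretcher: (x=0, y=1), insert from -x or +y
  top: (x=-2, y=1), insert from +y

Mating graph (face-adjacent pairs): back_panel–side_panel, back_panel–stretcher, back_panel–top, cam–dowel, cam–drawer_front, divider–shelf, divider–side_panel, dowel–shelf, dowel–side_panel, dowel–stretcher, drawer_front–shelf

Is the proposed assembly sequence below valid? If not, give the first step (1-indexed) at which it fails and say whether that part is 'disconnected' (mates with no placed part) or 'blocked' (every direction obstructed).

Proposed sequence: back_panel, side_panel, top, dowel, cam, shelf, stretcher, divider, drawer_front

Valid

1. back_panel@(-1, 1) [-x clear] — {back_panel}
2. side_panel@(-1, 0) [-x clear] — {back_panel, side_panel}
3. top@(-2, 1) [+y clear] — {back_panel, side_panel, top}
4. dowel@(0, 0) [+x clear] — {back_panel, dowel, side_panel, top}
5. cam@(1, 0) [-y clear] — {back_panel, cam, dowel, side_panel, top}
6. shelf@(0, -1) [+x clear] — {back_panel, cam, dowel, shelf, side_panel, top}
7. stretcher@(0, 1) [+y clear] — {back_panel, cam, dowel, shelf, side_panel, stretcher, top}
8. divider@(-1, -1) [-x clear] — {back_panel, cam, divider, dowel, shelf, side_panel, stretcher, top}
9. drawer_front@(1, -1) [+x clear] — {back_panel, cam, divider, dowel, drawer_front, shelf, side_panel, stretcher, top}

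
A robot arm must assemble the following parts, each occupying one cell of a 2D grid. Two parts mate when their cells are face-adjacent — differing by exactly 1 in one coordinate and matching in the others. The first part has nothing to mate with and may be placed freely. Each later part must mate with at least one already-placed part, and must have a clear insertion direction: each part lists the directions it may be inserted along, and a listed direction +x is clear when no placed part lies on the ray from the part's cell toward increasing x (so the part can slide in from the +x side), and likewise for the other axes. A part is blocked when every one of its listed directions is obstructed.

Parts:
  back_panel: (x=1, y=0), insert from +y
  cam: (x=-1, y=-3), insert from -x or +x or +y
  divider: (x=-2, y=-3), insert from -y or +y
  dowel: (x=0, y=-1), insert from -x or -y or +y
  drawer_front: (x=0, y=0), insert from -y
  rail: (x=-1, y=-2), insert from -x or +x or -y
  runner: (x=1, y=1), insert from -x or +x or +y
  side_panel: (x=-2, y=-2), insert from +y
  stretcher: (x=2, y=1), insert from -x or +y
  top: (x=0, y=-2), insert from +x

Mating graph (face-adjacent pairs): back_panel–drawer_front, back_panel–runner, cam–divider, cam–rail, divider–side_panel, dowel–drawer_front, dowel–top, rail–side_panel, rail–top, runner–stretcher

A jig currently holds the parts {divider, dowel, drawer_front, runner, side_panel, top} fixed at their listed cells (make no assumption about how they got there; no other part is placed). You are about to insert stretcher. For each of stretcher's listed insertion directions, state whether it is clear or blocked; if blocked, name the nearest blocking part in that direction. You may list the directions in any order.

+y: clear; -x: blocked by runner

-x: nearest on ray is runner@(1, 1) ⇒ blocked
+y: ray from stretcher(2, 1) has no placed part ⇒ clear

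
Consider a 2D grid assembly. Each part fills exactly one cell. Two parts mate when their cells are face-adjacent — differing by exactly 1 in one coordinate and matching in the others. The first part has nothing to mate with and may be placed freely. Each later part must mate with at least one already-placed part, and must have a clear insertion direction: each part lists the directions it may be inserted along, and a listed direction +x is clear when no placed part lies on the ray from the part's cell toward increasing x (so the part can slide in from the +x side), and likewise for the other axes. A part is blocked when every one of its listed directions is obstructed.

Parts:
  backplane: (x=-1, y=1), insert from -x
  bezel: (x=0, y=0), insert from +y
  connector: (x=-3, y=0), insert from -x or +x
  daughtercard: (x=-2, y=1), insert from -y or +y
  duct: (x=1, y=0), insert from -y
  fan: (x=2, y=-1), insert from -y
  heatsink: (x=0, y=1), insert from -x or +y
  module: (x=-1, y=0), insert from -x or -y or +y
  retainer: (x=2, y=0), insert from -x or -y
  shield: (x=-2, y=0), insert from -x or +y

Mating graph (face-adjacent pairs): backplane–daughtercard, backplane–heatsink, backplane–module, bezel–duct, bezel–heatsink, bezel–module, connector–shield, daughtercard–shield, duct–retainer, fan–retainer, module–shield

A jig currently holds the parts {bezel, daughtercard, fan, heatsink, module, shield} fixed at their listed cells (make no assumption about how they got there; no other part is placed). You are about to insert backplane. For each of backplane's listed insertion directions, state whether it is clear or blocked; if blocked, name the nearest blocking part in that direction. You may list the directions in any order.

-x: blocked by daughtercard

-x: nearest on ray is daughtercard@(-2, 1) ⇒ blocked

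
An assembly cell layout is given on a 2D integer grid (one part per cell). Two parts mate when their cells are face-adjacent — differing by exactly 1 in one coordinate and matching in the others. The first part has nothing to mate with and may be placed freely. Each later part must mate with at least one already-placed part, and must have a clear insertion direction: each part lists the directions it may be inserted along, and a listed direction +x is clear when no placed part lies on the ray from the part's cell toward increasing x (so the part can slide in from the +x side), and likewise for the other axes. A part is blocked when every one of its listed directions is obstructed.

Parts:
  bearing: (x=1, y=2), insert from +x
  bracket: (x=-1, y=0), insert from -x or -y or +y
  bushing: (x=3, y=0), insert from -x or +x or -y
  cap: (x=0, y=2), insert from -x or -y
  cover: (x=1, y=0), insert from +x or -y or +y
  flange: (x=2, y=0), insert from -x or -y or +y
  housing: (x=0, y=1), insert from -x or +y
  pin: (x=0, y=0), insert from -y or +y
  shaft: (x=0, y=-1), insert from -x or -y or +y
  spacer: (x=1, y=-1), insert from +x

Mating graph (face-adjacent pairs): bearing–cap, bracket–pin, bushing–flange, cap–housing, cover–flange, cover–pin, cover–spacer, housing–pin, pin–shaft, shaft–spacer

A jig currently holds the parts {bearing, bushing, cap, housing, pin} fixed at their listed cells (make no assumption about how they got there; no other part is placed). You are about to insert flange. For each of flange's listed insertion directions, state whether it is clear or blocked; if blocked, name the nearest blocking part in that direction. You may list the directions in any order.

+y: clear; -x: blocked by pin; -y: clear

-x: nearest on ray is pin@(0, 0) ⇒ blocked
-y: ray from flange(2, 0) has no placed part ⇒ clear
+y: ray from flange(2, 0) has no placed part ⇒ clear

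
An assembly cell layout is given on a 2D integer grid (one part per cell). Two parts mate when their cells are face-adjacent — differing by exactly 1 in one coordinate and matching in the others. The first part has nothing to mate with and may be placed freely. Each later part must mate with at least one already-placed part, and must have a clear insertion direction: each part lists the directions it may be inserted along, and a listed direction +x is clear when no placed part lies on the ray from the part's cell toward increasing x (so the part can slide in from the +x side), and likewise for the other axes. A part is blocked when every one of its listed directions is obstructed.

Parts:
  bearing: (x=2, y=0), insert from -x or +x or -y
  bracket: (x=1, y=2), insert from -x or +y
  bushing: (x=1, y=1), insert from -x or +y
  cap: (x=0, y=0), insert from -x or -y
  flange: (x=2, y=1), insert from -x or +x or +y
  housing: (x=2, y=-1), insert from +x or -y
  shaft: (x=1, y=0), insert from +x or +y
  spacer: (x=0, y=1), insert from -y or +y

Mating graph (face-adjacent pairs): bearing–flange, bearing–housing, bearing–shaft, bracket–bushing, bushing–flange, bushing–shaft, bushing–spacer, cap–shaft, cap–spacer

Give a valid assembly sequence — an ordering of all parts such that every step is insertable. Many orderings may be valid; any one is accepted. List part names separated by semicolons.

spacer; cap; bushing; flange; bracket; shaft; bearing; housing

1. spacer@(0, 1) [-y clear] — {spacer}
2. cap@(0, 0) [-x clear] — {cap, spacer}
3. bushing@(1, 1) [+y clear] — {bushing, cap, spacer}
4. flange@(2, 1) [+x clear] — {bushing, cap, flange, spacer}
5. bracket@(1, 2) [-x clear] — {bracket, bushing, cap, flange, spacer}
6. shaft@(1, 0) [+x clear] — {bracket, bushing, cap, flange, shaft, spacer}
7. bearing@(2, 0) [+x clear] — {bearing, bracket, bushing, cap, flange, shaft, spacer}
8. housing@(2, -1) [+x clear] — {bearing, bracket, bushing, cap, flange, housing, shaft, spacer}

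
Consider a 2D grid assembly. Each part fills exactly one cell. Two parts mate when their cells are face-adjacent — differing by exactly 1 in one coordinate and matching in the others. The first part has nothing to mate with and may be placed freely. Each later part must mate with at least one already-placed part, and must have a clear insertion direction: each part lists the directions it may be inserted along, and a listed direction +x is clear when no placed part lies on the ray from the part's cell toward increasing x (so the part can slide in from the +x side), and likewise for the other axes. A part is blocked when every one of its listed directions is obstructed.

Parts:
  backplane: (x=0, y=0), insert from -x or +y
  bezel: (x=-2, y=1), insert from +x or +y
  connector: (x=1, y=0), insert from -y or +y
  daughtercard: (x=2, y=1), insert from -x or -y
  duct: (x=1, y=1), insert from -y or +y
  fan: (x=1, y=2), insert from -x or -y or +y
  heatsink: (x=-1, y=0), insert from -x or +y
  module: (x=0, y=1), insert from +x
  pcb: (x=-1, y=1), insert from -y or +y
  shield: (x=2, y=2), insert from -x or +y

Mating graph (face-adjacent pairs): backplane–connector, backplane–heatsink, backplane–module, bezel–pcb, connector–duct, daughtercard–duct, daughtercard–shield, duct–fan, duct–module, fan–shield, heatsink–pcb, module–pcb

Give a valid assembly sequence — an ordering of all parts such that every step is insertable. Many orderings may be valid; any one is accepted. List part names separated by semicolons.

connector; backplane; heatsink; module; pcb; bezel; duct; daughtercard; fan; shield

1. connector@(1, 0) [-y clear] — {connector}
2. backplane@(0, 0) [-x clear] — {backplane, connector}
3. heatsink@(-1, 0) [-x clear] — {backplane, connector, heatsink}
4. module@(0, 1) [+x clear] — {backplane, connector, heatsink, module}
5. pcb@(-1, 1) [+y clear] — {backplane, connector, heatsink, module, pcb}
6. bezel@(-2, 1) [+y clear] — {backplane, bezel, connector, heatsink, module, pcb}
7. duct@(1, 1) [+y clear] — {backplane, bezel, connector, duct, heatsink, module, pcb}
8. daughtercard@(2, 1) [-y clear] — {backplane, bezel, connector, daughtercard, duct, heatsink, module, pcb}
9. fan@(1, 2) [-x clear] — {backplane, bezel, connector, daughtercard, duct, fan, heatsink, module, pcb}
10. shield@(2, 2) [+y clear] — {backplane, bezel, connector, daughtercard, duct, fan, heatsink, module, pcb, shield}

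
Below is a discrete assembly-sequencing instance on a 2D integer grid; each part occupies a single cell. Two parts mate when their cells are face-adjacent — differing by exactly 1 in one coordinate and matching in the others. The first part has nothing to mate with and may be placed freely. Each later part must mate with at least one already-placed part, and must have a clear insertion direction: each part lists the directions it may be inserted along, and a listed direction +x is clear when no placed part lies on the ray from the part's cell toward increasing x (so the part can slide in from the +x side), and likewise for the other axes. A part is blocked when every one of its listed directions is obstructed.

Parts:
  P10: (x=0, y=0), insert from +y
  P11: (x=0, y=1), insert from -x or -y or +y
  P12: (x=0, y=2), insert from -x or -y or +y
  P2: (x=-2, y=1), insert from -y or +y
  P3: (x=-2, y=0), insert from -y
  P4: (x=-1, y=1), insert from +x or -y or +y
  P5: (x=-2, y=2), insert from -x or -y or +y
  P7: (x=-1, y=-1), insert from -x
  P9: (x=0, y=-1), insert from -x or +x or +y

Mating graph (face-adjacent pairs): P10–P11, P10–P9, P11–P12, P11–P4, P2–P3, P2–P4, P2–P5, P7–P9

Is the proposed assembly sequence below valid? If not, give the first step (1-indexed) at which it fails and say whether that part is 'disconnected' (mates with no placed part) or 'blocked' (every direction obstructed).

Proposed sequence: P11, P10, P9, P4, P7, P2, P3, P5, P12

Invalid at step 2 (blocked)

1. P11@(0, 1) [-x clear] — {P11}
2. P10@(0, 0) — +y all obstructed ⇒ blocked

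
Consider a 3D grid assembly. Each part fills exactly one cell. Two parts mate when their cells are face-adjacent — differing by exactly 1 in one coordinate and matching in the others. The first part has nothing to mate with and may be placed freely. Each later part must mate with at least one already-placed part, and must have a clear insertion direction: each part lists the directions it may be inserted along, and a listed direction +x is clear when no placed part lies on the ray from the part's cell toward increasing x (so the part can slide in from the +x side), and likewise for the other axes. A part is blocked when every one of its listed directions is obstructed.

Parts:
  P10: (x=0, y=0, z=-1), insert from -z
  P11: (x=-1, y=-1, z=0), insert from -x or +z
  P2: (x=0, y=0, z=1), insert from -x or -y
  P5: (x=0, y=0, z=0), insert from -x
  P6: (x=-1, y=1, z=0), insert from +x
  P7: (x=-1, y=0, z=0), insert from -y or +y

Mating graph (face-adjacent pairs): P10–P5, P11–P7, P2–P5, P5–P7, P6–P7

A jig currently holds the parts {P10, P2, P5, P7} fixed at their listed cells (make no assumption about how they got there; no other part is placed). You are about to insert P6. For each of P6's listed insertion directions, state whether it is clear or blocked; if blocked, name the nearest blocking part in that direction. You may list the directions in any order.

+x: clear

+x: ray from P6(-1, 1, 0) has no placed part ⇒ clear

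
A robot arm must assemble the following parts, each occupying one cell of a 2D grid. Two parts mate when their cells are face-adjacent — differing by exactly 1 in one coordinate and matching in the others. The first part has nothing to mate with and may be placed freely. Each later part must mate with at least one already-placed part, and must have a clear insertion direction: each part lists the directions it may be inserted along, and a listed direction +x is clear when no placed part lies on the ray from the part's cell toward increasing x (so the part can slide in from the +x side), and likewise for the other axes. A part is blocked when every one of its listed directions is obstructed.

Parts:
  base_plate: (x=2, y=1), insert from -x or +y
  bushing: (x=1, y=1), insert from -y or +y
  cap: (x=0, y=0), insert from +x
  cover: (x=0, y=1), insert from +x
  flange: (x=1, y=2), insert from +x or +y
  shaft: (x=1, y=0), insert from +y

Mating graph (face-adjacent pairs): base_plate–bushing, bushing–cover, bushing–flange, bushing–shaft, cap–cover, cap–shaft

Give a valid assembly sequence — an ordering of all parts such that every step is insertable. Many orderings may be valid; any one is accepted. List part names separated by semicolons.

cap; shaft; cover; bushing; flange; base_plate

1. cap@(0, 0) [+x clear] — {cap}
2. shaft@(1, 0) [+y clear] — {cap, shaft}
3. cover@(0, 1) [+x clear] — {cap, cover, shaft}
4. bushing@(1, 1) [+y clear] — {bushing, cap, cover, shaft}
5. flange@(1, 2) [+x clear] — {bushing, cap, cover, flange, shaft}
6. base_plate@(2, 1) [+y clear] — {base_plate, bushing, cap, cover, flange, shaft}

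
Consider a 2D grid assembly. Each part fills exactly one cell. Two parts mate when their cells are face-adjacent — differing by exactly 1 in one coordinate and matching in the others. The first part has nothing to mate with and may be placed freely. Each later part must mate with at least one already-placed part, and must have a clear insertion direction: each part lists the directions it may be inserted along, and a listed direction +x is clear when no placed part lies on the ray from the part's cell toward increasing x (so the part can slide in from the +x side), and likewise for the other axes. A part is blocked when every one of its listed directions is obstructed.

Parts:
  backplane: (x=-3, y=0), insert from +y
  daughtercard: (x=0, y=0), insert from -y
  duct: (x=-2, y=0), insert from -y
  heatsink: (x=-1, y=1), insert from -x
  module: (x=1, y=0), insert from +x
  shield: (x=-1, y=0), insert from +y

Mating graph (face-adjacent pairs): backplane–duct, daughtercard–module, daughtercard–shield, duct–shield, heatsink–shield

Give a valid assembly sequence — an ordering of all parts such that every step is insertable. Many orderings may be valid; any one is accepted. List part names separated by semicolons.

1. module@(1, 0) [+x clear] — {module}
2. daughtercard@(0, 0) [-y clear] — {daughtercard, module}
3. shield@(-1, 0) [+y clear] — {daughtercard, module, shield}
4. duct@(-2, 0) [-y clear] — {daughtercard, duct, module, shield}
5. backplane@(-3, 0) [+y clear] — {backplane, daughtercard, duct, module, shield}
6. heatsink@(-1, 1) [-x clear] — {backplane, daughtercard, duct, heatsink, module, shield}

module; daughtercard; shield; duct; backplane; heatsink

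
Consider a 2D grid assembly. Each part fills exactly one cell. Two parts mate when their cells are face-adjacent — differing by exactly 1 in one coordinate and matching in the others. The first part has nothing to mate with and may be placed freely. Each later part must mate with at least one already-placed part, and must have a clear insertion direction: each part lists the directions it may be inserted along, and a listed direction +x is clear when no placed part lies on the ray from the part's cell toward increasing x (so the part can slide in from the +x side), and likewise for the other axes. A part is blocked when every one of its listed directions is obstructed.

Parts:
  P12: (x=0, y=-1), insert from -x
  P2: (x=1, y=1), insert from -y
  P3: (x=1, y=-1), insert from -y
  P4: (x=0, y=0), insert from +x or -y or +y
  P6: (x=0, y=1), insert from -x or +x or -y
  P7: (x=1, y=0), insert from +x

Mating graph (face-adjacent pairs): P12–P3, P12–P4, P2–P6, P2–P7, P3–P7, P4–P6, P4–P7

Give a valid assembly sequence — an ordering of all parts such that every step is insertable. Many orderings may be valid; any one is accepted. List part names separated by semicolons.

1. P12@(0, -1) [-x clear] — {P12}
2. P4@(0, 0) [+x clear] — {P12, P4}
3. P6@(0, 1) [-x clear] — {P12, P4, P6}
4. P2@(1, 1) [-y clear] — {P12, P2, P4, P6}
5. P3@(1, -1) [-y clear] — {P12, P2, P3, P4, P6}
6. P7@(1, 0) [+x clear] — {P12, P2, P3, P4, P6, P7}

P12; P4; P6; P2; P3; P7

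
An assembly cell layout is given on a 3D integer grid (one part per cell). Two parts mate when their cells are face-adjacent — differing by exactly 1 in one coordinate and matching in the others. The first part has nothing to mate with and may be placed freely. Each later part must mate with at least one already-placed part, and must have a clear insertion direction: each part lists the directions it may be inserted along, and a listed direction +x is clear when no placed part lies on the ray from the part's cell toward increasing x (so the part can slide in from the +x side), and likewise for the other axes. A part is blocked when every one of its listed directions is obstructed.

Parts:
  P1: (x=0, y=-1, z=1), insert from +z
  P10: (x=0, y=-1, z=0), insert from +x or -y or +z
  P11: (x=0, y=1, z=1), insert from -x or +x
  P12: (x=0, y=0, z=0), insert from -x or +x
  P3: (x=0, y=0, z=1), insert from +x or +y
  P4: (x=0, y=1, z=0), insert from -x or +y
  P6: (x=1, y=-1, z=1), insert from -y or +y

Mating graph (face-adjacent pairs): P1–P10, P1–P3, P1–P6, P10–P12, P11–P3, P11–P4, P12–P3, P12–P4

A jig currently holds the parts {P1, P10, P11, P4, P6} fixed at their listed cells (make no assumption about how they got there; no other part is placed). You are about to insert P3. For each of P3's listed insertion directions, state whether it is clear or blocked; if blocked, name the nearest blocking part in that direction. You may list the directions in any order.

+x: ray from P3(0, 0, 1) has no placed part ⇒ clear
+y: nearest on ray is P11@(0, 1, 1) ⇒ blocked

+x: clear; +y: blocked by P11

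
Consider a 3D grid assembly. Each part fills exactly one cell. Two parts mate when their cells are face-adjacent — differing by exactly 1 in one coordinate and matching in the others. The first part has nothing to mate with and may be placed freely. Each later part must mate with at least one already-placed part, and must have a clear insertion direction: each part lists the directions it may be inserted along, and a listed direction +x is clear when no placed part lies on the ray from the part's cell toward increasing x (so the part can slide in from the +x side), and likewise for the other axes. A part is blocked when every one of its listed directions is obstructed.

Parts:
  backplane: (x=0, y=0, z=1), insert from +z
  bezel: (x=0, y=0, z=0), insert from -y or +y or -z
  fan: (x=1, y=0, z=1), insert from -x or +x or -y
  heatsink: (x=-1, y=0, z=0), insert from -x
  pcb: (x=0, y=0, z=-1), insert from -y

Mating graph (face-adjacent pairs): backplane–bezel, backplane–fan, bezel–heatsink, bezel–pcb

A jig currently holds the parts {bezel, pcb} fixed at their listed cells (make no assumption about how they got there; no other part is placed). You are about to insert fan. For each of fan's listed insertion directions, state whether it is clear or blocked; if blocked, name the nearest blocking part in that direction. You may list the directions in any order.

-x: ray from fan(1, 0, 1) has no placed part ⇒ clear
+x: ray from fan(1, 0, 1) has no placed part ⇒ clear
-y: ray from fan(1, 0, 1) has no placed part ⇒ clear

+x: clear; -x: clear; -y: clear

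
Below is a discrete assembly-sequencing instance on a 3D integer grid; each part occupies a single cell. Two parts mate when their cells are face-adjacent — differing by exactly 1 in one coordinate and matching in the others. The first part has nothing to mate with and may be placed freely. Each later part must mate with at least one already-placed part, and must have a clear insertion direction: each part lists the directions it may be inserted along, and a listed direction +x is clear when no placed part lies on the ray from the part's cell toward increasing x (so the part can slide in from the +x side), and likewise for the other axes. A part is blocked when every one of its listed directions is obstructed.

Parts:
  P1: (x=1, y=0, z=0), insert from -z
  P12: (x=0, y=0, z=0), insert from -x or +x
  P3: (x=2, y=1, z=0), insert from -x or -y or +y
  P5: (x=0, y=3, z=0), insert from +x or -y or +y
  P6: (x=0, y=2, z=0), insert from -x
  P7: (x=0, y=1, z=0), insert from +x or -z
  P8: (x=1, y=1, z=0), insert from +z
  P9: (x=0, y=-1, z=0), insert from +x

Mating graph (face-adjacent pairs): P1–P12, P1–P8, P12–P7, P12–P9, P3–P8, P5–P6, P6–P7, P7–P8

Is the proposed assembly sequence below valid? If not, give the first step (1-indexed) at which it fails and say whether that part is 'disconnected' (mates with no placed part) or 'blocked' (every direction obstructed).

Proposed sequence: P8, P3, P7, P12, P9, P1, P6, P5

Valid

1. P8@(1, 1, 0) [+z clear] — {P8}
2. P3@(2, 1, 0) [-y clear] — {P3, P8}
3. P7@(0, 1, 0) [-z clear] — {P3, P7, P8}
4. P12@(0, 0, 0) [-x clear] — {P12, P3, P7, P8}
5. P9@(0, -1, 0) [+x clear] — {P12, P3, P7, P8, P9}
6. P1@(1, 0, 0) [-z clear] — {P1, P12, P3, P7, P8, P9}
7. P6@(0, 2, 0) [-x clear] — {P1, P12, P3, P6, P7, P8, P9}
8. P5@(0, 3, 0) [+x clear] — {P1, P12, P3, P5, P6, P7, P8, P9}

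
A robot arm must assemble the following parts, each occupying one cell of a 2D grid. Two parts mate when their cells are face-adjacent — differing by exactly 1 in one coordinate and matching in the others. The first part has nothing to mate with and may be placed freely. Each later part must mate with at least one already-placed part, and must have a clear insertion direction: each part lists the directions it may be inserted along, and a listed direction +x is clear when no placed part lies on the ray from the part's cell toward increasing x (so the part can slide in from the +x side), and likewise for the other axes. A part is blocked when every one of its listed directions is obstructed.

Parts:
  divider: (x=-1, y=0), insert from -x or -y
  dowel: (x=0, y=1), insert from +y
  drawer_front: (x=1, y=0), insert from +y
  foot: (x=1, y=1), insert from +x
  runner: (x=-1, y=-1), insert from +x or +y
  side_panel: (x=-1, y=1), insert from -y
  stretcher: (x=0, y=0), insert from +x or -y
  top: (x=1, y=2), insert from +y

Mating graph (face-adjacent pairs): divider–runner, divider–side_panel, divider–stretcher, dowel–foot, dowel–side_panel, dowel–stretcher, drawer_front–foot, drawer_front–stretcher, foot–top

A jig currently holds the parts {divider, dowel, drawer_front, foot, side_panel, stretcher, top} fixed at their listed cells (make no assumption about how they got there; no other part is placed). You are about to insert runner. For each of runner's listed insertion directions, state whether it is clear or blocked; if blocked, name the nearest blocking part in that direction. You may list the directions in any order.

+x: clear; +y: blocked by divider

+x: ray from runner(-1, -1) has no placed part ⇒ clear
+y: nearest on ray is divider@(-1, 0) ⇒ blocked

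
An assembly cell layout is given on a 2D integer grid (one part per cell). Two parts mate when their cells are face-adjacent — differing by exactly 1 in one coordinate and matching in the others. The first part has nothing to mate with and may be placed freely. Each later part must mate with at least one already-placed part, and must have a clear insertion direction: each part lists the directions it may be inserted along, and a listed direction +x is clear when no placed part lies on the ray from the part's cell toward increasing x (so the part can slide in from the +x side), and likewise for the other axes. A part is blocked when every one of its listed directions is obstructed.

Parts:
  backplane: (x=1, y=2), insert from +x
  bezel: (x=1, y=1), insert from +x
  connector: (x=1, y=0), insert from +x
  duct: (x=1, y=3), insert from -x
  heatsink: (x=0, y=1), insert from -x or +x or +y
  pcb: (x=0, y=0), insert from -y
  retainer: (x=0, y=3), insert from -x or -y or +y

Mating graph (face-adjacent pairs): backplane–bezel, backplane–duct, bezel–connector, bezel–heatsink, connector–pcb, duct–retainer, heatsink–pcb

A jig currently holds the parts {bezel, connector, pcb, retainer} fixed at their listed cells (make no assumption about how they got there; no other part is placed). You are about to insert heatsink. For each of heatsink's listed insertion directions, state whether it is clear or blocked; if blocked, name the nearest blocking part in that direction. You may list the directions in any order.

+x: blocked by bezel; +y: blocked by retainer; -x: clear

-x: ray from heatsink(0, 1) has no placed part ⇒ clear
+x: nearest on ray is bezel@(1, 1) ⇒ blocked
+y: nearest on ray is retainer@(0, 3) ⇒ blocked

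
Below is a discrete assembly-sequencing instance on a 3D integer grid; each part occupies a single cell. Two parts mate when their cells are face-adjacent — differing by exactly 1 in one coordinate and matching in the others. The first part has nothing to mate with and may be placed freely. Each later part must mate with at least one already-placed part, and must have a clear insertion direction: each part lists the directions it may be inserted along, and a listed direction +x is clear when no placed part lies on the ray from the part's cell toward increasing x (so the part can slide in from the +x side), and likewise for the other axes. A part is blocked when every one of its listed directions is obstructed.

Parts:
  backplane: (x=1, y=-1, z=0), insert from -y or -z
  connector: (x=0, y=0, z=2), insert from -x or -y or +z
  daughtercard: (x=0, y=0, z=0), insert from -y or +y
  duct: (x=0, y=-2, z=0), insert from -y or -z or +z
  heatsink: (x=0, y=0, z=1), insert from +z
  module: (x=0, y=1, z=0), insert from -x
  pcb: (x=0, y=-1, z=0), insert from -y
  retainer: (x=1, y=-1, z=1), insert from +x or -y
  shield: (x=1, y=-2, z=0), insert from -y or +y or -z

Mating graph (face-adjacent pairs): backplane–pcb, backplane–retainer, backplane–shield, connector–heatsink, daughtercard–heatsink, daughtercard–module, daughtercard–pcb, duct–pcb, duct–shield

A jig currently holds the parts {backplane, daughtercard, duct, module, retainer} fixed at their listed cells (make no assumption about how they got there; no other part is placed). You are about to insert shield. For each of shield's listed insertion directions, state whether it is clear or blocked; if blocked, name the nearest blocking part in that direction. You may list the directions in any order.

-y: ray from shield(1, -2, 0) has no placed part ⇒ clear
+y: nearest on ray is backplane@(1, -1, 0) ⇒ blocked
-z: ray from shield(1, -2, 0) has no placed part ⇒ clear

+y: blocked by backplane; -y: clear; -z: clear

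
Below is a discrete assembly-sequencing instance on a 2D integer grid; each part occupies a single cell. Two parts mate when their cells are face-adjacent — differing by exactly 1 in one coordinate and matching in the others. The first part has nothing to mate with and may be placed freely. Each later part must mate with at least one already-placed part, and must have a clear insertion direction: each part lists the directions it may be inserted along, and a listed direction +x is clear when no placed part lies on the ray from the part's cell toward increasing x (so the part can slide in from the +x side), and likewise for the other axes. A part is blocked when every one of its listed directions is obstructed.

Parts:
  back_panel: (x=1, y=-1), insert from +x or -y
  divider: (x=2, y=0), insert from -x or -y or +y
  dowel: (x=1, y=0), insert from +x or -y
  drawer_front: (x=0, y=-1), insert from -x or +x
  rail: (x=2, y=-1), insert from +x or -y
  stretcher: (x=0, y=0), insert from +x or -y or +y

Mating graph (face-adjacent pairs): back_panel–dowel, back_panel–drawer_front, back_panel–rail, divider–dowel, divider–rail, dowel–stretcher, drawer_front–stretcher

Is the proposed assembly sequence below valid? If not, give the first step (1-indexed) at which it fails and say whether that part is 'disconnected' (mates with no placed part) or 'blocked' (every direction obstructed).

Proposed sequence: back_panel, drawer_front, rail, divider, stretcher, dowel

1. back_panel@(1, -1) [+x clear] — {back_panel}
2. drawer_front@(0, -1) [-x clear] — {back_panel, drawer_front}
3. rail@(2, -1) [+x clear] — {back_panel, drawer_front, rail}
4. divider@(2, 0) [-x clear] — {back_panel, divider, drawer_front, rail}
5. stretcher@(0, 0) [+y clear] — {back_panel, divider, drawer_front, rail, stretcher}
6. dowel@(1, 0) — +x/-y all obstructed ⇒ blocked

Invalid at step 6 (blocked)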